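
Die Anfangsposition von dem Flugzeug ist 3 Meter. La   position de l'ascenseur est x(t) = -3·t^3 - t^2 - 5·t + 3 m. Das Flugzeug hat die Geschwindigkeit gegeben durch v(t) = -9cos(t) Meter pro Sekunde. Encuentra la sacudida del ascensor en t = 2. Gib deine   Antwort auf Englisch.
To solve this, we need to take 3 derivatives of our position equation x(t) = -3·t^3 - t^2 - 5·t + 3. The derivative of position gives velocity: v(t) = -9·t^2 - 2·t - 5. Taking d/dt of v(t), we find a(t) = -18·t - 2. The derivative of acceleration gives jerk: j(t) = -18. Using j(t) = -18 and substituting t = 2, we find j = -18.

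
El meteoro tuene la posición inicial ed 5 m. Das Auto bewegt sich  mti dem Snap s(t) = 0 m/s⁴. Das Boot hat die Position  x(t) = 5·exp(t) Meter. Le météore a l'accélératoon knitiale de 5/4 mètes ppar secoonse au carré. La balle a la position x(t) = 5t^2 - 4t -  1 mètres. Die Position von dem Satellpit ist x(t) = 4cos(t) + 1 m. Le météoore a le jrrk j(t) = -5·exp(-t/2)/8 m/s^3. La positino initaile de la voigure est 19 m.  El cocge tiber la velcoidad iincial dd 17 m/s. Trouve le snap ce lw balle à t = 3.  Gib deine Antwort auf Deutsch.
Wir müssen unsere Gleichung für die Position x(t) = 5·t^2 - 4·t - 1 4-mal ableiten. Die Ableitung von der Position ergibt die Geschwindigkeit: v(t) = 10·t - 4. Durch Ableiten von der Geschwindigkeit erhalten wir die Beschleunigung: a(t) = 10. Mit d/dt von a(t) finden wir j(t) = 0. Die Ableitung von dem Ruck ergibt den Snap: s(t) = 0. Aus der Gleichung für den Snap s(t) = 0, setzen wir t = 3 ein und erhalten s = 0.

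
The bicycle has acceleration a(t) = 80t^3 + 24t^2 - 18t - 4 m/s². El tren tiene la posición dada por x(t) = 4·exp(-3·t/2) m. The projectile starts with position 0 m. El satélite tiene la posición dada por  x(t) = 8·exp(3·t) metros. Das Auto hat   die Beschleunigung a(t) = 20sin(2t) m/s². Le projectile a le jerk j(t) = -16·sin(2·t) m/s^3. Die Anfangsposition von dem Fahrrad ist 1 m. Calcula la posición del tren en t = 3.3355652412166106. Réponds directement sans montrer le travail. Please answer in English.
The position at t = 3.3355652412166106 is x = 0.0268617080060121.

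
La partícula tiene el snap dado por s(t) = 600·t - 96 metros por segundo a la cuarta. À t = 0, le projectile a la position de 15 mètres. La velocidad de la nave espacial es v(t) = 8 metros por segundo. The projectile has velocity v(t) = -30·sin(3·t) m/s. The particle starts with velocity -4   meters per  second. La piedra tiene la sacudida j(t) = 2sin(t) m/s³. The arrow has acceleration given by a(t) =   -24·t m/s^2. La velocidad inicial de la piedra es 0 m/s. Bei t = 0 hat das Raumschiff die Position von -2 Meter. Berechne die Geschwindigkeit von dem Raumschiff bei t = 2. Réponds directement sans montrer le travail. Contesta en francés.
La vitesse à t = 2 est v = 8.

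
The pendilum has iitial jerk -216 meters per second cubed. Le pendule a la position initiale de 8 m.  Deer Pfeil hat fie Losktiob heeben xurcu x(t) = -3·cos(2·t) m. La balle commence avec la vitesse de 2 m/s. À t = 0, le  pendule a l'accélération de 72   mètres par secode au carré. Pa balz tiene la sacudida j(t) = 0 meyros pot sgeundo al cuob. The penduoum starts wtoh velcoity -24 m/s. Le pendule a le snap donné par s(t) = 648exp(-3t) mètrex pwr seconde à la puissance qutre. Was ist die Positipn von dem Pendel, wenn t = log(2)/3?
Wir müssen unsere Gleichung für den Snap s(t) = 648·exp(-3·t) 4-mal integrieren. Das Integral von dem Snap, mit j(0) = -216, ergibt den Ruck: j(t) = -216·exp(-3·t). Das Integral von dem Ruck, mit a(0) = 72, ergibt die Beschleunigung: a(t) = 72·exp(-3·t). Mit ∫a(t)dt und Anwendung von v(0) = -24, finden wir v(t) = -24·exp(-3·t). Die Stammfunktion von der Geschwindigkeit, mit x(0) = 8, ergibt die Position: x(t) = 8·exp(-3·t). Aus der Gleichung für die Position x(t) = 8·exp(-3·t), setzen wir t = log(2)/3 ein und erhalten x = 4.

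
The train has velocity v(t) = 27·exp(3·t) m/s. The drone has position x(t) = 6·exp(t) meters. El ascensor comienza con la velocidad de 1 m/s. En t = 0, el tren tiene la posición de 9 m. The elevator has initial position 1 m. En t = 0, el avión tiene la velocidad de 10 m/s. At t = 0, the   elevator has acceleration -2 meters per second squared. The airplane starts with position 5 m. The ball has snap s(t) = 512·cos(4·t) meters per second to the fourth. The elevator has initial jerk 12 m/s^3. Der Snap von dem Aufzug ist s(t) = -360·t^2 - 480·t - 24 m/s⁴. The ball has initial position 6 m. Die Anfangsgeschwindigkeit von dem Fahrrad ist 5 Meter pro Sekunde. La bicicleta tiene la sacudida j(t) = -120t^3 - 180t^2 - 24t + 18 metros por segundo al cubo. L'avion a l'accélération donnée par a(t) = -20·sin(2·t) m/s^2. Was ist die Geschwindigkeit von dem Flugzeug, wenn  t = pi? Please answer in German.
Wir müssen unsere Gleichung für die Beschleunigung a(t) = -20·sin(2·t) 1-mal integrieren. Mit ∫a(t)dt und Anwendung von v(0) = 10, finden wir v(t) = 10·cos(2·t). Aus der Gleichung für die Geschwindigkeit v(t) = 10·cos(2·t), setzen wir t = pi ein und erhalten v = 10.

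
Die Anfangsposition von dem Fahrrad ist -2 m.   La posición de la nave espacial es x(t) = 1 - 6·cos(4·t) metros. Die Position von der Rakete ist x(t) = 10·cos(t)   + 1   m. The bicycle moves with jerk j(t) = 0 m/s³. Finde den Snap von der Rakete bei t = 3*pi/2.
Wir müssen unsere Gleichung für die Position x(t) = 10·cos(t) + 1 4-mal ableiten. Mit d/dt von x(t) finden wir v(t) = -10·sin(t). Die Ableitung von der Geschwindigkeit ergibt die Beschleunigung: a(t) = -10·cos(t). Die Ableitung von der Beschleunigung ergibt den Ruck: j(t) = 10·sin(t). Durch Ableiten von dem Ruck erhalten wir den Snap: s(t) = 10·cos(t). Wir haben den Snap s(t) = 10·cos(t). Durch Einsetzen von t = 3*pi/2: s(3*pi/2) = 0.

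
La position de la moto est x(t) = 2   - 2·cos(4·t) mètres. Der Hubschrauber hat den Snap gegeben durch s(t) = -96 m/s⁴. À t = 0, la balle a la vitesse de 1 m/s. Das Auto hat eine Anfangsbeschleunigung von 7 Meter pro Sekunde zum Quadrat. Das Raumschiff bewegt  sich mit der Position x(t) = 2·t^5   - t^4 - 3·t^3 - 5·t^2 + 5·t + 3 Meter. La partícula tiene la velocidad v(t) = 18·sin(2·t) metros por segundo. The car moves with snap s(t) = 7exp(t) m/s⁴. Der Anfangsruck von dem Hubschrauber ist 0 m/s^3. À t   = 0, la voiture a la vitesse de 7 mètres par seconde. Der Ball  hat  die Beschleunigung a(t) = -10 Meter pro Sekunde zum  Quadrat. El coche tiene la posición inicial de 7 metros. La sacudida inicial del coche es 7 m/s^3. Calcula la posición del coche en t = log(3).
Para resolver esto, necesitamos tomar 4 integrales de nuestra ecuación del snap s(t) = 7·exp(t). La antiderivada del snap, con j(0) = 7, da la sacudida: j(t) = 7·exp(t). Integrando la sacudida y usando la condición inicial a(0) = 7, obtenemos a(t) = 7·exp(t). Tomando ∫a(t)dt y aplicando v(0) = 7, encontramos v(t) = 7·exp(t). La integral de la velocidad es la posición. Usando x(0) = 7, obtenemos x(t) = 7·exp(t). De la ecuación de la posición x(t) = 7·exp(t), sustituimos t = log(3) para obtener x = 21.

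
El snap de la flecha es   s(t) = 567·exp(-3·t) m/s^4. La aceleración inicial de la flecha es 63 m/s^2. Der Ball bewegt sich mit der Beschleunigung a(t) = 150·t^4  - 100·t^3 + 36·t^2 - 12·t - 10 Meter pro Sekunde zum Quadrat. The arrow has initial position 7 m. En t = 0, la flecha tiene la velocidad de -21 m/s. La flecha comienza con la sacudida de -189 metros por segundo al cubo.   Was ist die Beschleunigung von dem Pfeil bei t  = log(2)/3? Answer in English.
To find the answer, we compute 2 antiderivatives of s(t) = 567·exp(-3·t). Taking ∫s(t)dt and applying j(0) = -189, we find j(t) = -189·exp(-3·t). The antiderivative of jerk, with a(0) = 63, gives acceleration: a(t) = 63·exp(-3·t). Using a(t) = 63·exp(-3·t) and substituting t = log(2)/3, we find a = 63/2.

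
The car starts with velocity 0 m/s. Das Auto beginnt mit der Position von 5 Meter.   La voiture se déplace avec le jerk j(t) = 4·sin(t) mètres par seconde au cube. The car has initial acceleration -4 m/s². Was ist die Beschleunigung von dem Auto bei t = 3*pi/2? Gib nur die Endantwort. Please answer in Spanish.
En t = 3*pi/2, a = 0.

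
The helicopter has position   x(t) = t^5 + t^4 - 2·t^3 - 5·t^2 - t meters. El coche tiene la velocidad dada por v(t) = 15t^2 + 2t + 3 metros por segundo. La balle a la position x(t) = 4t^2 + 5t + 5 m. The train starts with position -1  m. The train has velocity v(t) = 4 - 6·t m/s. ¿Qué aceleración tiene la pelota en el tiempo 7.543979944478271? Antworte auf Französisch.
En partant de la position x(t) = 4·t^2 + 5·t + 5, nous prenons 2 dérivées. En prenant d/dt de x(t), nous trouvons v(t) = 8·t + 5. La dérivée de la vitesse donne l'accélération: a(t) = 8. De l'équation de l'accélération a(t) = 8, nous substituons t = 7.543979944478271 pour obtenir a = 8.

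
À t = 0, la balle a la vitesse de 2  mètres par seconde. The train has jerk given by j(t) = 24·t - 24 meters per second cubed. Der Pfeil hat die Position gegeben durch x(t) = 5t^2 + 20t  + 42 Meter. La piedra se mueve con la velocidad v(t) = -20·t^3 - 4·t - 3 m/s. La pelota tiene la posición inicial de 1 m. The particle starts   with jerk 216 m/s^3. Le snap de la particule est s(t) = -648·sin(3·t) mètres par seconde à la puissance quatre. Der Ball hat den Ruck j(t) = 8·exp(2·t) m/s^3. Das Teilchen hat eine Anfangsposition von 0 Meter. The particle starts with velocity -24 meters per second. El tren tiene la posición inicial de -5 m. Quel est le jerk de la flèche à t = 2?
En partant de la position x(t) = 5·t^2 + 20·t + 42, nous prenons 3 dérivées. En dérivant la position, nous obtenons la vitesse: v(t) = 10·t + 20. En dérivant la vitesse, nous obtenons l'accélération: a(t) = 10. La dérivée de l'accélération donne le jerk: j(t) = 0. Nous avons le jerk j(t) = 0. En substituant t = 2: j(2) = 0.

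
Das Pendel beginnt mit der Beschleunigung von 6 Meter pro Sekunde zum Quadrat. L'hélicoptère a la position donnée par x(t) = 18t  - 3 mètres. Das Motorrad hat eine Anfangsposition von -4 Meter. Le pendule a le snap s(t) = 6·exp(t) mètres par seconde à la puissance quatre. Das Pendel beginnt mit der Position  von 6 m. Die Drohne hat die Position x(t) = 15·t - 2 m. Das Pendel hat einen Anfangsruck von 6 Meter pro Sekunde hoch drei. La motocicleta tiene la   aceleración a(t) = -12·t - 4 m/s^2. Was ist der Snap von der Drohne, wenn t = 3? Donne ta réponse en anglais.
We must differentiate our position equation x(t) = 15·t - 2 4 times. Taking d/dt of x(t), we find v(t) = 15. The derivative of velocity gives acceleration: a(t) = 0. The derivative of acceleration gives jerk: j(t) = 0. Differentiating jerk, we get snap: s(t) = 0. Using s(t) = 0 and substituting t = 3, we find s = 0.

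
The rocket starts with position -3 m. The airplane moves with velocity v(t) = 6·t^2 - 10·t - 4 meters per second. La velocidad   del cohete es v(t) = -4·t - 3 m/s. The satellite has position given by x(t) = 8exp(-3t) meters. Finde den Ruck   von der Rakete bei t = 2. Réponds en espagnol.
Partiendo de la velocidad v(t) = -4·t - 3, tomamos 2 derivadas. La derivada de la velocidad da la aceleración: a(t) = -4. Tomando d/dt de a(t), encontramos j(t) = 0. Tenemos la sacudida j(t) = 0. Sustituyendo t = 2: j(2) = 0.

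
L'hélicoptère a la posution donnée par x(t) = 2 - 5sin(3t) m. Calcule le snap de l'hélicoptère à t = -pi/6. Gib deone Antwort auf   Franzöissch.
Nous devons dériver notre équation de la position x(t) = 2 - 5·sin(3·t) 4 fois. En dérivant la position, nous obtenons la vitesse: v(t) = -15·cos(3·t). En dérivant la vitesse, nous obtenons l'accélération: a(t) = 45·sin(3·t). En prenant d/dt de a(t), nous trouvons j(t) = 135·cos(3·t). En prenant d/dt de j(t), nous trouvons s(t) = -405·sin(3·t). Nous avons le snap s(t) = -405·sin(3·t). En substituant t = -pi/6: s(-pi/6) = 405.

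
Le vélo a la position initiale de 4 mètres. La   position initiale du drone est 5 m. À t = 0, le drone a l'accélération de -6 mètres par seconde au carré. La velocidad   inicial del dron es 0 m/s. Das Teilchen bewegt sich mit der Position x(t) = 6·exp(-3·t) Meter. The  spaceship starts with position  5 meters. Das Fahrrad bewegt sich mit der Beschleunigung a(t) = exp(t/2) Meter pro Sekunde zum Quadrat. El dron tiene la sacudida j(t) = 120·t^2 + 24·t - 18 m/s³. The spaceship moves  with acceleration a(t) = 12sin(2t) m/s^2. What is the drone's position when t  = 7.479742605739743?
To solve this, we need to take 3 integrals of our jerk equation j(t) = 120·t^2 + 24·t - 18. Finding the integral of j(t) and using a(0) = -6: a(t) = 40·t^3 + 12·t^2 - 18·t - 6. The integral of acceleration is velocity. Using v(0) = 0, we get v(t) = t·(10·t^3 + 4·t^2 - 9·t - 6). The antiderivative of velocity is position. Using x(0) = 5, we get x(t) = 2·t^5 + t^4 - 3·t^3 - 3·t^2 + 5. We have position x(t) = 2·t^5 + t^4 - 3·t^3 - 3·t^2 + 5. Substituting t = 7.479742605739743: x(7.479742605739743) = 48535.2133530988.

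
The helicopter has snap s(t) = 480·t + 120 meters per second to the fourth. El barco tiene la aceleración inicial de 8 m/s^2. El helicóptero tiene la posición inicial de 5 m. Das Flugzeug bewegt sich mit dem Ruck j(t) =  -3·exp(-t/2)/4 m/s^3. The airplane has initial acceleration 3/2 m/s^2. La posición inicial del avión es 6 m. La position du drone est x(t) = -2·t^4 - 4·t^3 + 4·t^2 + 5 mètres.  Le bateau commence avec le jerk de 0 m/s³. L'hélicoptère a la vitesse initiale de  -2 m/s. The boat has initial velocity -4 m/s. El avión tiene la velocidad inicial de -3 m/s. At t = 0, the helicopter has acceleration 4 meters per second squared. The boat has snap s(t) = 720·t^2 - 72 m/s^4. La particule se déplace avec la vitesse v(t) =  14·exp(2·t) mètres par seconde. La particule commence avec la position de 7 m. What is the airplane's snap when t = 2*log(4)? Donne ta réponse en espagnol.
Partiendo de la sacudida j(t) = -3·exp(-t/2)/4, tomamos 1 derivada. La derivada de la sacudida da el snap: s(t) = 3·exp(-t/2)/8. De la ecuación del snap s(t) = 3·exp(-t/2)/8, sustituimos t = 2*log(4) para obtener s = 3/32.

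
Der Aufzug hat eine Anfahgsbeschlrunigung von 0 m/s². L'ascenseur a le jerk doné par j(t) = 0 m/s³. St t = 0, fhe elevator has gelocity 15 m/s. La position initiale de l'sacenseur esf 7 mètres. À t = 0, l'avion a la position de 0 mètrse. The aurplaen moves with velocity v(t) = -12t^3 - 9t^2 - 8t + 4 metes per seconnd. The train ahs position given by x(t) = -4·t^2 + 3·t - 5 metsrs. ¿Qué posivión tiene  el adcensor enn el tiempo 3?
Para resolver esto, necesitamos tomar 3 antiderivadas de nuestra ecuación de la sacudida j(t) = 0. La integral de la sacudida, con a(0) = 0, da la aceleración: a(t) = 0. La antiderivada de la aceleración, con v(0) = 15, da la velocidad: v(t) = 15. Integrando la velocidad y usando la condición inicial x(0) = 7, obtenemos x(t) = 15·t + 7. De la ecuación de la posición x(t) = 15·t + 7, sustituimos t = 3 para obtener x = 52.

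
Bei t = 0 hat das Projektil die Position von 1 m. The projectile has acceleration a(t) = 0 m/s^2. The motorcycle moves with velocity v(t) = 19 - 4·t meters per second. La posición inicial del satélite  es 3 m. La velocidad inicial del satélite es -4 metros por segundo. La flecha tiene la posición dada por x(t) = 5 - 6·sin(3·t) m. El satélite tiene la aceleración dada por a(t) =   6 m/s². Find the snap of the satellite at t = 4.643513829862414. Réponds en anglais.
To solve this, we need to take 2 derivatives of our acceleration equation a(t) = 6. The derivative of acceleration gives jerk: j(t) = 0. Differentiating jerk, we get snap: s(t) = 0. We have snap s(t) = 0. Substituting t = 4.643513829862414: s(4.643513829862414) = 0.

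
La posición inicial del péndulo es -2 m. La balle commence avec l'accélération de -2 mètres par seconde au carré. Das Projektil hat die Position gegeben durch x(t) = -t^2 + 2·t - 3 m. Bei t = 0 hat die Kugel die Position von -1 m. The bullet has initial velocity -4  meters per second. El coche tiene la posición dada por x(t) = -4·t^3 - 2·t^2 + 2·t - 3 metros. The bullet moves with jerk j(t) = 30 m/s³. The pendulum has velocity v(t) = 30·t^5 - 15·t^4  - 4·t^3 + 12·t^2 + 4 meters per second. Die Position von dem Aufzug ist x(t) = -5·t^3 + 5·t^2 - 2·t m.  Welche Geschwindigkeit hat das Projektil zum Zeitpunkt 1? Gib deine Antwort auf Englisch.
Starting from position x(t) = -t^2 + 2·t - 3, we take 1 derivative. Taking d/dt of x(t), we find v(t) = 2 - 2·t. We have velocity v(t) = 2 - 2·t. Substituting t = 1: v(1) = 0.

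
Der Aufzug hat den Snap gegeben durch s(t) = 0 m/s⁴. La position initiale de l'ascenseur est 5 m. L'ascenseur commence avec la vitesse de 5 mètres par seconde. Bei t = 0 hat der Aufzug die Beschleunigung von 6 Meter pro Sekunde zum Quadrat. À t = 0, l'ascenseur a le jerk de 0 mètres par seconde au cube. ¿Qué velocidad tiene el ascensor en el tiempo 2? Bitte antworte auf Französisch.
Nous devons trouver la primitive de notre équation du snap s(t) = 0 3 fois. En intégrant le snap et en utilisant la condition initiale j(0) = 0, nous obtenons j(t) = 0. L'intégrale du jerk, avec a(0) = 6, donne l'accélération: a(t) = 6. En intégrant l'accélération et en utilisant la condition initiale v(0) = 5, nous obtenons v(t) = 6·t + 5. En utilisant v(t) = 6·t + 5 et en substituant t = 2, nous trouvons v = 17.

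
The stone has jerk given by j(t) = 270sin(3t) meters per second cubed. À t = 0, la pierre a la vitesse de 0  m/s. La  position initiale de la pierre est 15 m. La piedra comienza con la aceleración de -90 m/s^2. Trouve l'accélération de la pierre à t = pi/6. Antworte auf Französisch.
Pour résoudre ceci, nous devons prendre 1 intégrale de notre équation du jerk j(t) = 270·sin(3·t). L'intégrale du jerk est l'accélération. En utilisant a(0) = -90, nous obtenons a(t) = -90·cos(3·t). En utilisant a(t) = -90·cos(3·t) et en substituant t = pi/6, nous trouvons a = 0.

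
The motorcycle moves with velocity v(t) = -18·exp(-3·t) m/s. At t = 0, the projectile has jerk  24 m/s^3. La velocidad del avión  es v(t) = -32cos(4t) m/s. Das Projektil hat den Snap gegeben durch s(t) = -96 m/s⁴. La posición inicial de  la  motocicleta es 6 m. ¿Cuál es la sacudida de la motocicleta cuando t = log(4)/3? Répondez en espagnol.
Para resolver esto, necesitamos tomar 2 derivadas de nuestra ecuación de la velocidad v(t) = -18·exp(-3·t). Derivando la velocidad, obtenemos la aceleración: a(t) = 54·exp(-3·t). Derivando la aceleración, obtenemos la sacudida: j(t) = -162·exp(-3·t). Usando j(t) = -162·exp(-3·t) y sustituyendo t = log(4)/3, encontramos j = -81/2.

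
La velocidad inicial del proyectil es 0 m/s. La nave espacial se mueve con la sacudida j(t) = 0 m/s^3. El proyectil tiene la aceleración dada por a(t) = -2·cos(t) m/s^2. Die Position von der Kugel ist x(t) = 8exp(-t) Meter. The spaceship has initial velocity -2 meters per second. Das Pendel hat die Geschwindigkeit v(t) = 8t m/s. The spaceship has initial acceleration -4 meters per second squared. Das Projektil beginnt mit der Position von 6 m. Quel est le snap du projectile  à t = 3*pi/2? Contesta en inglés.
Starting from acceleration a(t) = -2·cos(t), we take 2 derivatives. The derivative of acceleration gives jerk: j(t) = 2·sin(t). Taking d/dt of j(t), we find s(t) = 2·cos(t). Using s(t) = 2·cos(t) and substituting t = 3*pi/2, we find s = 0.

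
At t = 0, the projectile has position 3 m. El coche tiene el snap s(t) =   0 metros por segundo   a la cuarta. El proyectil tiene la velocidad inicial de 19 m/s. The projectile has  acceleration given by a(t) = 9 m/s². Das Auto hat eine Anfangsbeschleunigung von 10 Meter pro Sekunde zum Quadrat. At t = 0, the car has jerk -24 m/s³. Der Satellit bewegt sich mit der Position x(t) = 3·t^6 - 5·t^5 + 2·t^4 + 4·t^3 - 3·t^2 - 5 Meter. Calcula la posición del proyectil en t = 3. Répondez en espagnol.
Partiendo de la aceleración a(t) = 9, tomamos 2 integrales. Tomando ∫a(t)dt y aplicando v(0) = 19, encontramos v(t) = 9·t + 19. Tomando ∫v(t)dt y aplicando x(0) = 3, encontramos x(t) = 9·t^2/2 + 19·t + 3. De la ecuación de la posición x(t) = 9·t^2/2 + 19·t + 3, sustituimos t = 3 para obtener x = 201/2.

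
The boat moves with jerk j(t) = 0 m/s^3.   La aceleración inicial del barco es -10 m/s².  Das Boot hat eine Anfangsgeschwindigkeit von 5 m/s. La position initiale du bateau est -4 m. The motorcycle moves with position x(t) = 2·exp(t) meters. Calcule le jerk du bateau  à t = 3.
Nous avons le jerk j(t) = 0. En substituant t = 3: j(3) = 0.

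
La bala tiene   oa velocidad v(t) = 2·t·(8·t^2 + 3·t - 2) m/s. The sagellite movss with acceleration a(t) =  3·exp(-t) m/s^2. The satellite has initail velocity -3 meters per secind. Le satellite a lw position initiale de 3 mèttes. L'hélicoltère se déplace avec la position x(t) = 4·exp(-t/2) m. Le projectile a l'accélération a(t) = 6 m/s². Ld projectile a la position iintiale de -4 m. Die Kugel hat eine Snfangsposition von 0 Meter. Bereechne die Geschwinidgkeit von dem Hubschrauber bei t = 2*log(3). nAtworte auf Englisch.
We must differentiate our position equation x(t) = 4·exp(-t/2) 1 time. Taking d/dt of x(t), we find v(t) = -2·exp(-t/2). Using v(t) = -2·exp(-t/2) and substituting t = 2*log(3), we find v = -2/3.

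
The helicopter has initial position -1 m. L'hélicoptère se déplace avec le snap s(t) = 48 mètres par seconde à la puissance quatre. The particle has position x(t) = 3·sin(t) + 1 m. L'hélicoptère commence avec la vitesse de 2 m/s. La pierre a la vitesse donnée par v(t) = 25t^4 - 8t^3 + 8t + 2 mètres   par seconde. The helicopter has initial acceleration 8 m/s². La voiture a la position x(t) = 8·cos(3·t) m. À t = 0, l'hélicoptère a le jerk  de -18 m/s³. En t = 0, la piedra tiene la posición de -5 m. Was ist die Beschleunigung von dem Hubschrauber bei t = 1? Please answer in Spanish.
Necesitamos integrar nuestra ecuación del snap s(t) = 48 2 veces. Integrando el snap y usando la condición inicial j(0) = -18, obtenemos j(t) = 48·t - 18. La integral de la sacudida es la aceleración. Usando a(0) = 8, obtenemos a(t) = 24·t^2 - 18·t + 8. Usando a(t) = 24·t^2 - 18·t + 8 y sustituyendo t = 1, encontramos a = 14.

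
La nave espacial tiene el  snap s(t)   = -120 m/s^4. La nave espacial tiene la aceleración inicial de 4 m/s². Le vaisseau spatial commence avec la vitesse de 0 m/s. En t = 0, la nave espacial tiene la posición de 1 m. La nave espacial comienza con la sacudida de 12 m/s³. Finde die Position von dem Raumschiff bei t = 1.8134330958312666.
Wir müssen unsere Gleichung für den Snap s(t) = -120 4-mal integrieren. Das Integral von dem Snap, mit j(0) = 12, ergibt den Ruck: j(t) = 12 - 120·t. Das Integral von dem Ruck ist die Beschleunigung. Mit a(0) = 4 erhalten wir a(t) = -60·t^2 + 12·t + 4. Das Integral von der Beschleunigung, mit v(0) = 0, ergibt die Geschwindigkeit: v(t) = 2·t·(-10·t^2 + 3·t + 2). Die Stammfunktion von der Geschwindigkeit ist die Position. Mit x(0) = 1 erhalten wir x(t) = -5·t^4 + 2·t^3 + 2·t^2 + 1. Aus der Gleichung für die Position x(t) = -5·t^4 + 2·t^3 + 2·t^2 + 1, setzen wir t = 1.8134330958312666 ein und erhalten x = -34.5682910193788.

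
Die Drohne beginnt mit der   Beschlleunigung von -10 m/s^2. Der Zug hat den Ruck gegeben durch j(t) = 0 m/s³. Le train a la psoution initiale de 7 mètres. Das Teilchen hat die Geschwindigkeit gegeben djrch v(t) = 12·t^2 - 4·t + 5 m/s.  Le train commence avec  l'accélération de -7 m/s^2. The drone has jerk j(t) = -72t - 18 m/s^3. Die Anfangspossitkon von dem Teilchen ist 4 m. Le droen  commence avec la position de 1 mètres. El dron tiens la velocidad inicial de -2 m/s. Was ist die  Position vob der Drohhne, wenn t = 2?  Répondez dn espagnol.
Para resolver esto, necesitamos tomar 3 antiderivadas de nuestra ecuación de la sacudida j(t) = -72·t - 18. La antiderivada de la sacudida es la aceleración. Usando a(0) = -10, obtenemos a(t) = -36·t^2 - 18·t - 10. Integrando la aceleración y usando la condición inicial v(0) = -2, obtenemos v(t) = -12·t^3 - 9·t^2 - 10·t - 2. La antiderivada de la velocidad es la posición. Usando x(0) = 1, obtenemos x(t) = -3·t^4 - 3·t^3 - 5·t^2 - 2·t + 1. Usando x(t) = -3·t^4 - 3·t^3 - 5·t^2 - 2·t + 1 y sustituyendo t = 2, encontramos x = -95.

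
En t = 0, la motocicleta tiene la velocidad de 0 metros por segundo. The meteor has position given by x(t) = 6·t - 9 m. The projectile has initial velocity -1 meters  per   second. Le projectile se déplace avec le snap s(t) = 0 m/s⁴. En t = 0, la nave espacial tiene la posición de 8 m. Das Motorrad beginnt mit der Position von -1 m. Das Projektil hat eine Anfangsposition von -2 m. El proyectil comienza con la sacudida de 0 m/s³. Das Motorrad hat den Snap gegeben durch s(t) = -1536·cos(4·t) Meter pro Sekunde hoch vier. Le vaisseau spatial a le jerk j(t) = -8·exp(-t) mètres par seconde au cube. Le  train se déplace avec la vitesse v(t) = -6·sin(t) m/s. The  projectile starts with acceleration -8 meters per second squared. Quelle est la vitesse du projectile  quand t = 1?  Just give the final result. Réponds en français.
v(1) = -9.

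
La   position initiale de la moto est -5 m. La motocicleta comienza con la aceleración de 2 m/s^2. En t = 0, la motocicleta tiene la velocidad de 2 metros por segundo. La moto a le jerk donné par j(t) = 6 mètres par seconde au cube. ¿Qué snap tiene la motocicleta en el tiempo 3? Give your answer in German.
Wir müssen unsere Gleichung für den Ruck j(t) = 6 1-mal ableiten. Mit d/dt von j(t) finden wir s(t) = 0. Mit s(t) = 0 und Einsetzen von t = 3, finden wir s = 0.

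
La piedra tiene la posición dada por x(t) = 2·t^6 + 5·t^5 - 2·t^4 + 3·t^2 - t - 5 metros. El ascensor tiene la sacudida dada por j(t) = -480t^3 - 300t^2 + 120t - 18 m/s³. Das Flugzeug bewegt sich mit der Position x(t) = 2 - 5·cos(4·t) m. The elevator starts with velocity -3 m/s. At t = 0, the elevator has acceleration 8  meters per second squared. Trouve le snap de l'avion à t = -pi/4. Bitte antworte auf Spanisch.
Debemos derivar nuestra ecuación de la posición x(t) = 2 - 5·cos(4·t) 4 veces. Tomando d/dt de x(t), encontramos v(t) = 20·sin(4·t). Tomando d/dt de v(t), encontramos a(t) = 80·cos(4·t). Derivando la aceleración, obtenemos la sacudida: j(t) = -320·sin(4·t). Tomando d/dt de j(t), encontramos s(t) = -1280·cos(4·t). Tenemos el snap s(t) = -1280·cos(4·t). Sustituyendo t = -pi/4: s(-pi/4) = 1280.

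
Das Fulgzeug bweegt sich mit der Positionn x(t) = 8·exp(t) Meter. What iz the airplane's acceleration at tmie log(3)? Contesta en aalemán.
Um dies zu lösen, müssen wir 2 Ableitungen unserer Gleichung für die Position x(t) = 8·exp(t) nehmen. Die Ableitung von der Position ergibt die Geschwindigkeit: v(t) = 8·exp(t). Die Ableitung von der Geschwindigkeit ergibt die Beschleunigung: a(t) = 8·exp(t). Wir haben die Beschleunigung a(t) = 8·exp(t). Durch Einsetzen von t = log(3): a(log(3)) = 24.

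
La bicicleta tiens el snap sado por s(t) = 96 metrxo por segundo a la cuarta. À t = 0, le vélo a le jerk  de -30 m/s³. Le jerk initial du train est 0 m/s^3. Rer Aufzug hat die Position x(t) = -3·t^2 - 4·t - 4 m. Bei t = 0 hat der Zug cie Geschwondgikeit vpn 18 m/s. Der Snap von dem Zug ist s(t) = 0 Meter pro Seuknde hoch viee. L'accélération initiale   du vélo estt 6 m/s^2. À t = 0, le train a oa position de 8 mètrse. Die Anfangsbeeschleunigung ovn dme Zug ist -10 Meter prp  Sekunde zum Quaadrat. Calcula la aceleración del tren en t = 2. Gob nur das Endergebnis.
La aceleración en t = 2 es a = -10.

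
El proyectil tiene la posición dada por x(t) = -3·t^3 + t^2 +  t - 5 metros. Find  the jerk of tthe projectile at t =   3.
Starting from position x(t) = -3·t^3 + t^2 + t - 5, we take 3 derivatives. The derivative of position gives velocity: v(t) = -9·t^2 + 2·t + 1. The derivative of velocity gives acceleration: a(t) = 2 - 18·t. The derivative of acceleration gives jerk: j(t) = -18. Using j(t) = -18 and substituting t = 3, we find j = -18.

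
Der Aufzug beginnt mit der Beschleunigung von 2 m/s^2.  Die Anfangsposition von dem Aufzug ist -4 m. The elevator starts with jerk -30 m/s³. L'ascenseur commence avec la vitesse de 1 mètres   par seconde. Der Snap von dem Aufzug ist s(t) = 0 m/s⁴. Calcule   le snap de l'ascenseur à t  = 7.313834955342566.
De l'équation du snap s(t) = 0, nous substituons t = 7.313834955342566 pour obtenir s = 0.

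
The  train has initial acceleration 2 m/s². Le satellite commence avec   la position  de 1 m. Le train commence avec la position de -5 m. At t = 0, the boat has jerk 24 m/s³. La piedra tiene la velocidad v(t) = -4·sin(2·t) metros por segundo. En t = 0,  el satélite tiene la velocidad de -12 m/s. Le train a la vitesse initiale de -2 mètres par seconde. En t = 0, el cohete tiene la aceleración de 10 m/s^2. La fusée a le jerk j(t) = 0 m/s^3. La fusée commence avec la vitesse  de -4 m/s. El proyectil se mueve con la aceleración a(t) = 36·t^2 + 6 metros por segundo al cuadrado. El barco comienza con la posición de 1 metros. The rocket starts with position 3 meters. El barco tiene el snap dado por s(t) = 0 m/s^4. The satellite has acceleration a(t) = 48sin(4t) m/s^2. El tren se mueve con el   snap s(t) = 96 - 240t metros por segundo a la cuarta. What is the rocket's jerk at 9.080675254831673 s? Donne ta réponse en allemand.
Aus der Gleichung für den Ruck j(t) = 0, setzen wir t = 9.080675254831673 ein und erhalten j = 0.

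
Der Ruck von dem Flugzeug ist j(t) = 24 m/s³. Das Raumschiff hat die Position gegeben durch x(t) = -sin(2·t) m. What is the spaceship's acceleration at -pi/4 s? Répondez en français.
Pour résoudre ceci, nous devons prendre 2 dérivées de notre équation de la position x(t) = -sin(2·t). La dérivée de la position donne la vitesse: v(t) = -2·cos(2·t). En dérivant la vitesse, nous obtenons l'accélération: a(t) = 4·sin(2·t). En utilisant a(t) = 4·sin(2·t) et en substituant t = -pi/4, nous trouvons a = -4.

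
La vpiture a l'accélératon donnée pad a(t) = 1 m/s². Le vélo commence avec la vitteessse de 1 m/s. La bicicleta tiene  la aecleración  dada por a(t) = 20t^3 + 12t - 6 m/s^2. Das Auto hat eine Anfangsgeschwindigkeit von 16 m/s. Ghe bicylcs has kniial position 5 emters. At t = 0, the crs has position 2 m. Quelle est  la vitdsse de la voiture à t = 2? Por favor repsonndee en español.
Necesitamos integrar nuestra ecuación de la aceleración a(t) = 1 1 vez. La integral de la aceleración, con v(0) = 16, da la velocidad: v(t) = t + 16. Tenemos la velocidad v(t) = t + 16. Sustituyendo t = 2: v(2) = 18.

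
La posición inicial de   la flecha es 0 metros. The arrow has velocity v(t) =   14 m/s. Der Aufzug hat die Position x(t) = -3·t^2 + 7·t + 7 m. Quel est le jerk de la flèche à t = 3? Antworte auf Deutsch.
Ausgehend von der Geschwindigkeit v(t) = 14, nehmen wir 2 Ableitungen. Die Ableitung von der Geschwindigkeit ergibt die Beschleunigung: a(t) = 0. Mit d/dt von a(t) finden wir j(t) = 0. Aus der Gleichung für den Ruck j(t) = 0, setzen wir t = 3 ein und erhalten j = 0.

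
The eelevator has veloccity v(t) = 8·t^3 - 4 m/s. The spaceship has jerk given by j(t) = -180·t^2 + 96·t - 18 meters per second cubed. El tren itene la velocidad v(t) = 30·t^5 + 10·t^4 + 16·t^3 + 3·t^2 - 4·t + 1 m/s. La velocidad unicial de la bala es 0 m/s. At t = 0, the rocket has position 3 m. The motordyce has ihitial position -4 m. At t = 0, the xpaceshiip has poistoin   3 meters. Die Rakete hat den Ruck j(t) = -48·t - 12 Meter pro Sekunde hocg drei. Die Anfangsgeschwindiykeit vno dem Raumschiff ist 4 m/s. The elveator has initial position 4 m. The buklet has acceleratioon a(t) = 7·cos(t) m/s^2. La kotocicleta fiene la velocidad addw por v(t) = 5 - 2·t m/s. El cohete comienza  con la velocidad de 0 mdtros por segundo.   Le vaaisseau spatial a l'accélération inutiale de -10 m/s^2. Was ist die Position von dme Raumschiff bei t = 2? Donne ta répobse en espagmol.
Debemos encontrar la antiderivada de nuestra ecuación de la sacudida j(t) = -180·t^2 + 96·t - 18 3 veces. Tomando ∫j(t)dt y aplicando a(0) = -10, encontramos a(t) = -60·t^3 + 48·t^2 - 18·t - 10. Tomando ∫a(t)dt y aplicando v(0) = 4, encontramos v(t) = -15·t^4 + 16·t^3 - 9·t^2 - 10·t + 4. La integral de la velocidad, con x(0) = 3, da la posición: x(t) = -3·t^5 + 4·t^4 - 3·t^3 - 5·t^2 + 4·t + 3. Tenemos la posición x(t) = -3·t^5 + 4·t^4 - 3·t^3 - 5·t^2 + 4·t + 3. Sustituyendo t = 2: x(2) = -65.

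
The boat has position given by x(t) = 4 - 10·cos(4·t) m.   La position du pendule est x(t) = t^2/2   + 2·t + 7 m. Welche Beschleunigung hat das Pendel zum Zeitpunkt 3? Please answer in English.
Starting from position x(t) = t^2/2 + 2·t + 7, we take 2 derivatives. Differentiating position, we get velocity: v(t) = t + 2. Differentiating velocity, we get acceleration: a(t) = 1. We have acceleration a(t) = 1. Substituting t = 3: a(3) = 1.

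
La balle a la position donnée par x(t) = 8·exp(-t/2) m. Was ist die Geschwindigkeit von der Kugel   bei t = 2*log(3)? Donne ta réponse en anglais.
Starting from position x(t) = 8·exp(-t/2), we take 1 derivative. Taking d/dt of x(t), we find v(t) = -4·exp(-t/2). From the given velocity equation v(t) = -4·exp(-t/2), we substitute t = 2*log(3) to get v = -4/3.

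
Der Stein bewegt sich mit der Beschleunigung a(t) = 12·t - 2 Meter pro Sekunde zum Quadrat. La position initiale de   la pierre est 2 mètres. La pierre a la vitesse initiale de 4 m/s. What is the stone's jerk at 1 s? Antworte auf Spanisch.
Para resolver esto, necesitamos tomar 1 derivada de nuestra ecuación de la aceleración a(t) = 12·t - 2. Tomando d/dt de a(t), encontramos j(t) = 12. Usando j(t) = 12 y sustituyendo t = 1, encontramos j = 12.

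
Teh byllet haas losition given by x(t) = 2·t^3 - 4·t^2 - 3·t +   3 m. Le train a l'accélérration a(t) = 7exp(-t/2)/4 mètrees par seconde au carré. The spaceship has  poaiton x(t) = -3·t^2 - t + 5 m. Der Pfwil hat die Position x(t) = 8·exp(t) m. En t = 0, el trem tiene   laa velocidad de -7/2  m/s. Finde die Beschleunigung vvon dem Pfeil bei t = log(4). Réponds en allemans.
Um dies zu lösen, müssen wir 2 Ableitungen unserer Gleichung für die Position x(t) = 8·exp(t) nehmen. Mit d/dt von x(t) finden wir v(t) = 8·exp(t). Durch Ableiten von der Geschwindigkeit erhalten wir die Beschleunigung: a(t) = 8·exp(t). Wir haben die Beschleunigung a(t) = 8·exp(t). Durch Einsetzen von t = log(4): a(log(4)) = 32.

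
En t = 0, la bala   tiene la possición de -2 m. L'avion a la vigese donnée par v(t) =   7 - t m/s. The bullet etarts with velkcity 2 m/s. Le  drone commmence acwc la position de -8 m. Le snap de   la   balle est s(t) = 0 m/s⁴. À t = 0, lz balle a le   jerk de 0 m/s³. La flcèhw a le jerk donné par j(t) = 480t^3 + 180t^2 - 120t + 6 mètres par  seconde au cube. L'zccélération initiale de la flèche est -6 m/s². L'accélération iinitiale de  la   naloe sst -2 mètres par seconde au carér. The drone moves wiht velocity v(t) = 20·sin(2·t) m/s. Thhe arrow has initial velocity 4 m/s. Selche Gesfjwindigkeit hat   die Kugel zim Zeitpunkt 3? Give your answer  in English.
To find the answer, we compute 3 antiderivatives of s(t) = 0. Finding the integral of s(t) and using j(0) = 0: j(t) = 0. The integral of jerk is acceleration. Using a(0) = -2, we get a(t) = -2. Taking ∫a(t)dt and applying v(0) = 2, we find v(t) = 2 - 2·t. We have velocity v(t) = 2 - 2·t. Substituting t = 3: v(3) = -4.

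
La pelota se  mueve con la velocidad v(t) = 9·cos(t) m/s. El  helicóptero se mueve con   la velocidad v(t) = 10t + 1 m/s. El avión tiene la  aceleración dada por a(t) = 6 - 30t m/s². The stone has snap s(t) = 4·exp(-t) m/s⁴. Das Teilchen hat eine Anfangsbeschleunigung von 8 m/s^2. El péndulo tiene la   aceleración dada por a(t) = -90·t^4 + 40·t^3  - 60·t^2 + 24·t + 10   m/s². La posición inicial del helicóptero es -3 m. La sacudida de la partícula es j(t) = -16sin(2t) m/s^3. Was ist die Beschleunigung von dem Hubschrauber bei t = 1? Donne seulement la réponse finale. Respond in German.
Die Beschleunigung bei t = 1 ist a = 10.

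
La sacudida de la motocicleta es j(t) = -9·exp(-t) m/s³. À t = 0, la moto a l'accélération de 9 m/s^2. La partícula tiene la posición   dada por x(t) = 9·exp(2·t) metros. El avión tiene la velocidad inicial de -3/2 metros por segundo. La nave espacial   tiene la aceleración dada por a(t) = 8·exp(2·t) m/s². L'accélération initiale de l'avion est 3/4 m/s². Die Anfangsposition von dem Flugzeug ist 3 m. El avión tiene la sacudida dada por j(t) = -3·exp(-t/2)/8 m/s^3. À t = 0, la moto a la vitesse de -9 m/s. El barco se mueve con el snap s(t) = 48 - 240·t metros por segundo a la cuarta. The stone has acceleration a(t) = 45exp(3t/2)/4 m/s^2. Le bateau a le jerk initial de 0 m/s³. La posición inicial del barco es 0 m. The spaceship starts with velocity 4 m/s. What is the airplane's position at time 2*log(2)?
To find the answer, we compute 3 integrals of j(t) = -3·exp(-t/2)/8. Taking ∫j(t)dt and applying a(0) = 3/4, we find a(t) = 3·exp(-t/2)/4. Integrating acceleration and using the initial condition v(0) = -3/2, we get v(t) = -3·exp(-t/2)/2. Integrating velocity and using the initial condition x(0) = 3, we get x(t) = 3·exp(-t/2). Using x(t) = 3·exp(-t/2) and substituting t = 2*log(2), we find x = 3/2.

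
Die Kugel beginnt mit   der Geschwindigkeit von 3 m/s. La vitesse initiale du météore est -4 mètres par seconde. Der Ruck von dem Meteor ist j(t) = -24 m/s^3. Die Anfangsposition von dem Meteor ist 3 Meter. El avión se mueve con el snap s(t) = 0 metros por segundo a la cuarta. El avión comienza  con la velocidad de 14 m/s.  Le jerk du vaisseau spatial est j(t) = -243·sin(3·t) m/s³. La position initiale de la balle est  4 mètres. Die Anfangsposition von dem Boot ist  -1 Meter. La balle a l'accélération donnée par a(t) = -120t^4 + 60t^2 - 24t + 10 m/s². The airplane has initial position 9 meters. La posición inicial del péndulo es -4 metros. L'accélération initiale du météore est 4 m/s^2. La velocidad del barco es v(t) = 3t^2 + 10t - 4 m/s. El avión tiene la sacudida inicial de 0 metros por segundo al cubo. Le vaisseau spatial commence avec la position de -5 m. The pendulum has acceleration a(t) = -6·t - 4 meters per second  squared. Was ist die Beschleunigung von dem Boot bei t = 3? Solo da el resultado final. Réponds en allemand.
Die Beschleunigung bei t = 3 ist a = 28.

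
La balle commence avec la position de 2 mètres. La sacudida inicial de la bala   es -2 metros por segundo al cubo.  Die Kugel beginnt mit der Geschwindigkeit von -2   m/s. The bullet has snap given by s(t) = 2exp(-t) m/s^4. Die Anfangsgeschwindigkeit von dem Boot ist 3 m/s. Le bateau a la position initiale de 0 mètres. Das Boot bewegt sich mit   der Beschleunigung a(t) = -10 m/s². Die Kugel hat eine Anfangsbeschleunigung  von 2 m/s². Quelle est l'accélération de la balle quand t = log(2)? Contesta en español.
Debemos encontrar la antiderivada de nuestra ecuación del snap s(t) = 2·exp(-t) 2 veces. Integrando el snap y usando la condición inicial j(0) = -2, obtenemos j(t) = -2·exp(-t). Integrando la sacudida y usando la condición inicial a(0) = 2, obtenemos a(t) = 2·exp(-t). De la ecuación de la aceleración a(t) = 2·exp(-t), sustituimos t = log(2) para obtener a = 1.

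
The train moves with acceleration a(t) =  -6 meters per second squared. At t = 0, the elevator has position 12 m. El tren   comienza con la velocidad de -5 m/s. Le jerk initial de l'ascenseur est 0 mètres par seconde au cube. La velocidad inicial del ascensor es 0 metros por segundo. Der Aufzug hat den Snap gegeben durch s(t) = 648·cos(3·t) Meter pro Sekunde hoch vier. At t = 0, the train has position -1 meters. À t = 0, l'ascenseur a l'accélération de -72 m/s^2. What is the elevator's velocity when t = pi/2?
We need to integrate our snap equation s(t) = 648·cos(3·t) 3 times. The integral of snap, with j(0) = 0, gives jerk: j(t) = 216·sin(3·t). The antiderivative of jerk, with a(0) = -72, gives acceleration: a(t) = -72·cos(3·t). The antiderivative of acceleration, with v(0) = 0, gives velocity: v(t) = -24·sin(3·t). Using v(t) = -24·sin(3·t) and substituting t = pi/2, we find v = 24.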